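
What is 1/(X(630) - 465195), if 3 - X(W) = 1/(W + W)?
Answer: -1260/586141921 ≈ -2.1496e-6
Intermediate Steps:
X(W) = 3 - 1/(2*W) (X(W) = 3 - 1/(W + W) = 3 - 1/(2*W))
1/(X(630) - 465195) = 1/((3 - ½/630) - 465195) = 1/((3 - ½*1/630) - 465195) = 1/((3 - 1/1260) - 465195) = 1/(3779/1260 - 465195) = 1/(-586141921/1260) = -1260/586141921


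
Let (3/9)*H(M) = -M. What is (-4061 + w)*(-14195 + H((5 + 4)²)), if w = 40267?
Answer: -522742228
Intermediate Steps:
H(M) = -3*M (H(M) = 3*(-M) = -3*M)
(-4061 + w)*(-14195 + H((5 + 4)²)) = (-4061 + 40267)*(-14195 - 3*(5 + 4)²) = 36206*(-14195 - 3*9²) = 36206*(-14195 - 3*81) = 36206*(-14195 - 243) = 36206*(-14438) = -522742228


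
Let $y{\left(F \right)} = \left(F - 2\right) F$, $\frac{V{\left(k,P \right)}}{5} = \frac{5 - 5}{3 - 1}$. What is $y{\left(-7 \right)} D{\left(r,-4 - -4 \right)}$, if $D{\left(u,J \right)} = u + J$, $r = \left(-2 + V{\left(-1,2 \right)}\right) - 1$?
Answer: $-189$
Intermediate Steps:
$V{\left(k,P \right)} = 0$ ($V{\left(k,P \right)} = 5 \frac{5 - 5}{3 - 1} = 5 \cdot \frac{0}{2} = 5 \cdot 0 \cdot \frac{1}{2} = 5 \cdot 0 = 0$)
$r = -3$ ($r = \left(-2 + 0\right) - 1 = -2 - 1 = -3$)
$y{\left(F \right)} = F \left(-2 + F\right)$ ($y{\left(F \right)} = \left(-2 + F\right) F = F \left(-2 + F\right)$)
$D{\left(u,J \right)} = J + u$
$y{\left(-7 \right)} D{\left(r,-4 - -4 \right)} = - 7 \left(-2 - 7\right) \left(\left(-4 - -4\right) - 3\right) = \left(-7\right) \left(-9\right) \left(\left(-4 + 4\right) - 3\right) = 63 \left(0 - 3\right) = 63 \left(-3\right) = -189$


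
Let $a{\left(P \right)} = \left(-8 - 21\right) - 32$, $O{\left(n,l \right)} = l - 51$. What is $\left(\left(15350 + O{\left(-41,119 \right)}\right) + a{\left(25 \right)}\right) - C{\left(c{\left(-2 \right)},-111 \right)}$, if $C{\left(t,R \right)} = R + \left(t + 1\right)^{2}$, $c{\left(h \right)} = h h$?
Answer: $15443$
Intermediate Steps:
$O{\left(n,l \right)} = -51 + l$
$a{\left(P \right)} = -61$ ($a{\left(P \right)} = -29 - 32 = -61$)
$c{\left(h \right)} = h^{2}$
$C{\left(t,R \right)} = R + \left(1 + t\right)^{2}$
$\left(\left(15350 + O{\left(-41,119 \right)}\right) + a{\left(25 \right)}\right) - C{\left(c{\left(-2 \right)},-111 \right)} = \left(\left(15350 + \left(-51 + 119\right)\right) - 61\right) - \left(-111 + \left(1 + \left(-2\right)^{2}\right)^{2}\right) = \left(\left(15350 + 68\right) - 61\right) - \left(-111 + \left(1 + 4\right)^{2}\right) = \left(15418 - 61\right) - \left(-111 + 5^{2}\right) = 15357 - \left(-111 + 25\right) = 15357 - -86 = 15357 + 86 = 15443$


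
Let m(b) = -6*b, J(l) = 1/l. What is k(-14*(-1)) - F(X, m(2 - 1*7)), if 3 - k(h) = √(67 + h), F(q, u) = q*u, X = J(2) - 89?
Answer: 2649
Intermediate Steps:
X = -177/2 (X = 1/2 - 89 = ½ - 89 = -177/2 ≈ -88.500)
k(h) = 3 - √(67 + h)
k(-14*(-1)) - F(X, m(2 - 1*7)) = (3 - √(67 - 14*(-1))) - (-177)*(-6*(2 - 1*7))/2 = (3 - √(67 + 14)) - (-177)*(-6*(2 - 7))/2 = (3 - √81) - (-177)*(-6*(-5))/2 = (3 - 1*9) - (-177)*30/2 = (3 - 9) - 1*(-2655) = -6 + 2655 = 2649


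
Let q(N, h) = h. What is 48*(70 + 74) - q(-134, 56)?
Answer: 6856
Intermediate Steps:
48*(70 + 74) - q(-134, 56) = 48*(70 + 74) - 1*56 = 48*144 - 56 = 6912 - 56 = 6856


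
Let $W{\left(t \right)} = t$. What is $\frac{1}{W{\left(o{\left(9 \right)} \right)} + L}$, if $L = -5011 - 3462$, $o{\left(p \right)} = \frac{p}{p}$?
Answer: $- \frac{1}{8472} \approx -0.00011804$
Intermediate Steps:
$o{\left(p \right)} = 1$
$L = -8473$
$\frac{1}{W{\left(o{\left(9 \right)} \right)} + L} = \frac{1}{1 - 8473} = \frac{1}{-8472} = - \frac{1}{8472}$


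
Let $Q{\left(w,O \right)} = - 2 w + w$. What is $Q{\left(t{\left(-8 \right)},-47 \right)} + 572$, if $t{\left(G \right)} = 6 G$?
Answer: $620$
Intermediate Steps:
$Q{\left(w,O \right)} = - w$
$Q{\left(t{\left(-8 \right)},-47 \right)} + 572 = - 6 \left(-8\right) + 572 = \left(-1\right) \left(-48\right) + 572 = 48 + 572 = 620$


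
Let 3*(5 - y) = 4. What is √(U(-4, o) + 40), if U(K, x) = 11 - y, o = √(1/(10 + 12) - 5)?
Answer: √426/3 ≈ 6.8799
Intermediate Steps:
y = 11/3 (y = 5 - ⅓*4 = 5 - 4/3 = 11/3 ≈ 3.6667)
o = I*√2398/22 (o = √(1/22 - 5) = √(-109/22) = I*√2398/22 ≈ 2.2259*I)
U(K, x) = 22/3 (U(K, x) = 11 - 1*11/3 = 11 - 11/3 = 22/3)
√(U(-4, o) + 40) = √(22/3 + 40) = √(142/3) = √426/3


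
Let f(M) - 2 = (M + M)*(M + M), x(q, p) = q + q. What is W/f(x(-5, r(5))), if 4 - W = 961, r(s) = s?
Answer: -319/134 ≈ -2.3806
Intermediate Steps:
x(q, p) = 2*q
f(M) = 2 + 4*M² (f(M) = 2 + (M + M)*(M + M) = 2 + (2*M)*(2*M) = 2 + 4*M²)
W = -957 (W = 4 - 1*961 = 4 - 961 = -957)
W/f(x(-5, r(5))) = -957/(2 + 4*(2*(-5))²) = -957/(2 + 4*(-10)²) = -957/(2 + 4*100) = -957/(2 + 400) = -957/402 = -957*1/402 = -319/134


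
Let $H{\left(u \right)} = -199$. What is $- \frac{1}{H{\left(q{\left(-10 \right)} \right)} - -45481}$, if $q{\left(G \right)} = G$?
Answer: $- \frac{1}{45282} \approx -2.2084 \cdot 10^{-5}$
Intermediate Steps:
$- \frac{1}{H{\left(q{\left(-10 \right)} \right)} - -45481} = - \frac{1}{-199 - -45481} = - \frac{1}{-199 + 45481} = - \frac{1}{45282}$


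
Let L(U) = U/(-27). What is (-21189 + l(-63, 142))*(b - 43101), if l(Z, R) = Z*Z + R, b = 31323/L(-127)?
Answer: 79038794268/127 ≈ 6.2235e+8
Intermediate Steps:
L(U) = -U/27 (L(U) = U*(-1/27) = -U/27)
b = 845721/127 (b = 31323/((-1/27*(-127))) = 31323/(127/27) = 31323*(27/127) = 845721/127 ≈ 6659.2)
l(Z, R) = R + Z² (l(Z, R) = Z² + R = R + Z²)
(-21189 + l(-63, 142))*(b - 43101) = (-21189 + (142 + (-63)²))*(845721/127 - 43101) = (-21189 + (142 + 3969))*(-4628106/127) = (-21189 + 4111)*(-4628106/127) = -17078*(-4628106/127) = 79038794268/127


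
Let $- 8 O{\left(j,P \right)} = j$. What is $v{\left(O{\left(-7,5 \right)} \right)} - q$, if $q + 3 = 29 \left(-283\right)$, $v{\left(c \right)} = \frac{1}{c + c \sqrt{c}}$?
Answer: $\frac{57534}{7} - \frac{16 \sqrt{14}}{7} \approx 8210.6$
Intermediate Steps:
$O{\left(j,P \right)} = - \frac{j}{8}$
$v{\left(c \right)} = \frac{1}{c + c^{\frac{3}{2}}}$
$q = -8210$ ($q = -3 + 29 \left(-283\right) = -3 - 8207 = -8210$)
$v{\left(O{\left(-7,5 \right)} \right)} - q = \frac{1}{\left(- \frac{1}{8}\right) \left(-7\right) + \left(\left(- \frac{1}{8}\right) \left(-7\right)\right)^{\frac{3}{2}}} - -8210 = \frac{1}{\frac{7}{8} + \left(\frac{7}{8}\right)^{\frac{3}{2}}} + 8210 = \frac{1}{\frac{7}{8} + \frac{7 \sqrt{14}}{32}} + 8210 = 8210 + \frac{1}{\frac{7}{8} + \frac{7 \sqrt{14}}{32}}$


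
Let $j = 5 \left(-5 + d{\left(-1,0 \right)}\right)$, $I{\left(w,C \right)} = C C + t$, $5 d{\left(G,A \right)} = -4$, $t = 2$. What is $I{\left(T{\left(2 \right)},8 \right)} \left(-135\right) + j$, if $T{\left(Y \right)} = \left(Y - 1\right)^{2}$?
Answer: $-8939$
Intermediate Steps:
$d{\left(G,A \right)} = - \frac{4}{5}$ ($d{\left(G,A \right)} = \frac{1}{5} \left(-4\right) = - \frac{4}{5}$)
$T{\left(Y \right)} = \left(-1 + Y\right)^{2}$
$I{\left(w,C \right)} = 2 + C^{2}$ ($I{\left(w,C \right)} = C C + 2 = C^{2} + 2 = 2 + C^{2}$)
$j = -29$ ($j = 5 \left(-5 - \frac{4}{5}\right) = 5 \left(- \frac{29}{5}\right) = -29$)
$I{\left(T{\left(2 \right)},8 \right)} \left(-135\right) + j = \left(2 + 8^{2}\right) \left(-135\right) - 29 = \left(2 + 64\right) \left(-135\right) - 29 = 66 \left(-135\right) - 29 = -8910 - 29 = -8939$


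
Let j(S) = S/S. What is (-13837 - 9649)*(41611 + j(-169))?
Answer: -977299432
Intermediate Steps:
j(S) = 1
(-13837 - 9649)*(41611 + j(-169)) = (-13837 - 9649)*(41611 + 1) = -23486*41612 = -977299432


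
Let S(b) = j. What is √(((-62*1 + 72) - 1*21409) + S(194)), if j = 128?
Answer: I*√21271 ≈ 145.85*I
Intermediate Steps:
S(b) = 128
√(((-62*1 + 72) - 1*21409) + S(194)) = √(((-62*1 + 72) - 1*21409) + 128) = √(((-62 + 72) - 21409) + 128) = √((10 - 21409) + 128) = √(-21399 + 128) = √(-21271) = I*√21271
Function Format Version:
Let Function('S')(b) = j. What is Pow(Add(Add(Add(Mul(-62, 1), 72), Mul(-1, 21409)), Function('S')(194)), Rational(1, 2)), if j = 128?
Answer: Mul(I, Pow(21271, Rational(1, 2))) ≈ Mul(145.85, I)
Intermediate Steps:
Function('S')(b) = 128
Pow(Add(Add(Add(Mul(-62, 1), 72), Mul(-1, 21409)), Function('S')(194)), Rational(1, 2)) = Pow(Add(Add(Add(Mul(-62, 1), 72), Mul(-1, 21409)), 128), Rational(1, 2)) = Pow(Add(Add(Add(-62, 72), -21409), 128), Rational(1, 2)) = Pow(Add(Add(10, -21409), 128), Rational(1, 2)) = Pow(Add(-21399, 128), Rational(1, 2)) = Pow(-21271, Rational(1, 2)) = Mul(I, Pow(21271, Rational(1, 2)))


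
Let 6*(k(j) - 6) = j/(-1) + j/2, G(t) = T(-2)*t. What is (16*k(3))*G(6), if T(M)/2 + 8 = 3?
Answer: -5520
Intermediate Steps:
T(M) = -10 (T(M) = -16 + 2*3 = -16 + 6 = -10)
G(t) = -10*t
k(j) = 6 - j/12 (k(j) = 6 + (j/(-1) + j/2)/6 = 6 + (j*(-1) + j*(½))/6 = 6 + (-j + j/2)/6 = 6 + (-j/2)/6 = 6 - j/12)
(16*k(3))*G(6) = (16*(6 - 1/12*3))*(-10*6) = (16*(6 - ¼))*(-60) = (16*(23/4))*(-60) = 92*(-60) = -5520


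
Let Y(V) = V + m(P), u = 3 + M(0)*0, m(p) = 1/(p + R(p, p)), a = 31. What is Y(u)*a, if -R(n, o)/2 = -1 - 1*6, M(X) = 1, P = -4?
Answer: 961/10 ≈ 96.100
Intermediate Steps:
R(n, o) = 14 (R(n, o) = -2*(-1 - 1*6) = -2*(-1 - 6) = -2*(-7) = 14)
m(p) = 1/(14 + p) (m(p) = 1/(p + 14) = 1/(14 + p))
u = 3 (u = 3 + 1*0 = 3 + 0 = 3)
Y(V) = ⅒ + V (Y(V) = V + 1/(14 - 4) = V + 1/10 = V + ⅒ = ⅒ + V)
Y(u)*a = (⅒ + 3)*31 = (31/10)*31 = 961/10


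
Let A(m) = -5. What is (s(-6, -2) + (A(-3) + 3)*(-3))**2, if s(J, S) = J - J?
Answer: 36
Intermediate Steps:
s(J, S) = 0
(s(-6, -2) + (A(-3) + 3)*(-3))**2 = (0 + (-5 + 3)*(-3))**2 = (0 - 2*(-3))**2 = (0 + 6)**2 = 6**2 = 36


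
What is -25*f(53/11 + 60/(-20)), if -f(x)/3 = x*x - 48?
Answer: -405600/121 ≈ -3352.1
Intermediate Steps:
f(x) = 144 - 3*x² (f(x) = -3*(x*x - 48) = -3*(x² - 48) = -3*(-48 + x²) = 144 - 3*x²)
-25*f(53/11 + 60/(-20)) = -25*(144 - 3*(53/11 + 60/(-20))²) = -25*(144 - 3*(53*(1/11) + 60*(-1/20))²) = -25*(144 - 3*(53/11 - 3)²) = -25*(144 - 3*(20/11)²) = -25*(144 - 3*400/121) = -25*(144 - 1200/121) = -25*16224/121 = -405600/121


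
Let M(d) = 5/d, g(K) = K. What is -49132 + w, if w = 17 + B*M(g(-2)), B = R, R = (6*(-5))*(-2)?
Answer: -49265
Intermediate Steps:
R = 60 (R = -30*(-2) = 60)
B = 60
w = -133 (w = 17 + 60*(5/(-2)) = 17 + 60*(5*(-½)) = 17 + 60*(-5/2) = 17 - 150 = -133)
-49132 + w = -49132 - 133 = -49265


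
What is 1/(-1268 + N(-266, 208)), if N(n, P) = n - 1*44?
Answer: -1/1578 ≈ -0.00063371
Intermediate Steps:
N(n, P) = -44 + n (N(n, P) = n - 44 = -44 + n)
1/(-1268 + N(-266, 208)) = 1/(-1268 + (-44 - 266)) = 1/(-1268 - 310) = 1/(-1578) = -1/1578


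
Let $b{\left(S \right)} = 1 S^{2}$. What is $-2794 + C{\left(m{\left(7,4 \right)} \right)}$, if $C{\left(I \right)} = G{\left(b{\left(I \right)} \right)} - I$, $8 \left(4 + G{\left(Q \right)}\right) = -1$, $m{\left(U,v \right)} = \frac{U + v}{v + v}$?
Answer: $- \frac{5599}{2} \approx -2799.5$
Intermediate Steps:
$b{\left(S \right)} = S^{2}$
$m{\left(U,v \right)} = \frac{U + v}{2 v}$
$G{\left(Q \right)} = - \frac{33}{8}$ ($G{\left(Q \right)} = -4 + \frac{1}{8} \left(-1\right) = -4 - \frac{1}{8} = - \frac{33}{8}$)
$C{\left(I \right)} = - \frac{33}{8} - I$
$-2794 + C{\left(m{\left(7,4 \right)} \right)} = -2794 - \left(\frac{33}{8} + \frac{7 + 4}{2 \cdot 4}\right) = -2794 - \left(\frac{33}{8} + \frac{1}{2} \cdot \frac{1}{4} \cdot 11\right) = -2794 - \frac{11}{2} = - \frac{5599}{2}$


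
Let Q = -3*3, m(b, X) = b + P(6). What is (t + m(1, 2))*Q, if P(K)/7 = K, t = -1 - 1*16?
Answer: -234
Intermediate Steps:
t = -17 (t = -1 - 16 = -17)
P(K) = 7*K
m(b, X) = 42 + b (m(b, X) = b + 7*6 = b + 42 = 42 + b)
Q = -9
(t + m(1, 2))*Q = (-17 + (42 + 1))*(-9) = (-17 + 43)*(-9) = 26*(-9) = -234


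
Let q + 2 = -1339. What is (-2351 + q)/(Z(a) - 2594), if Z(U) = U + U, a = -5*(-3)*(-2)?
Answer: 1846/1327 ≈ 1.3911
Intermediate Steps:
q = -1341 (q = -2 - 1339 = -1341)
a = -30 (a = 15*(-2) = -30)
Z(U) = 2*U
(-2351 + q)/(Z(a) - 2594) = (-2351 - 1341)/(2*(-30) - 2594) = -3692/(-60 - 2594) = -3692/(-2654) = -3692*(-1/2654) = 1846/1327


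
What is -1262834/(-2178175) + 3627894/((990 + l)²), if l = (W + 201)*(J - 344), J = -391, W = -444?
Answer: 543197463028804/936741991468725 ≈ 0.57988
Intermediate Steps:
l = 178605 (l = (-444 + 201)*(-391 - 344) = -243*(-735) = 178605)
-1262834/(-2178175) + 3627894/((990 + l)²) = -1262834/(-2178175) + 3627894/((990 + 178605)²) = -1262834*(-1/2178175) + 3627894/(179595²) = 1262834/2178175 + 3627894/32254364025 = 1262834/2178175 + 3627894*(1/32254364025) = 1262834/2178175 + 1209298/10751454675 = 543197463028804/936741991468725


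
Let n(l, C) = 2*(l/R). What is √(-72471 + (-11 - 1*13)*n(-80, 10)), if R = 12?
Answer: I*√72151 ≈ 268.61*I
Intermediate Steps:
n(l, C) = l/6 (n(l, C) = 2*(l/12) = l/6)
√(-72471 + (-11 - 1*13)*n(-80, 10)) = √(-72471 + (-11 - 1*13)*((⅙)*(-80))) = √(-72471 + (-11 - 13)*(-40/3)) = √(-72471 - 24*(-40/3)) = √(-72471 + 320) = √(-72151) = I*√72151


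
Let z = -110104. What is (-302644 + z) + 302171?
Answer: -110577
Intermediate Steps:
(-302644 + z) + 302171 = (-302644 - 110104) + 302171 = -412748 + 302171 = -110577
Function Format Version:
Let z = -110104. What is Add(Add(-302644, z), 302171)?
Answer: -110577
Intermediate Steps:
Add(Add(-302644, z), 302171) = Add(Add(-302644, -110104), 302171) = Add(-412748, 302171) = -110577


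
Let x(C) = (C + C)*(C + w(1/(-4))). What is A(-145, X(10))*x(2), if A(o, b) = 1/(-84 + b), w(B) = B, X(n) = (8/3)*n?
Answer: -21/172 ≈ -0.12209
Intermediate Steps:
X(n) = 8*n/3 (X(n) = (8*(1/3))*n = 8*n/3)
x(C) = 2*C*(-1/4 + C) (x(C) = (C + C)*(C + 1/(-4)) = (2*C)*(C - 1/4) = (2*C)*(-1/4 + C) = 2*C*(-1/4 + C))
A(-145, X(10))*x(2) = ((1/2)*2*(-1 + 4*2))/(-84 + (8/3)*10) = ((1/2)*2*(-1 + 8))/(-84 + 80/3) = ((1/2)*2*7)/(-172/3) = -3/172*7 = -21/172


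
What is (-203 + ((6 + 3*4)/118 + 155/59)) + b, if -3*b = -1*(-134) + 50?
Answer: -46295/177 ≈ -261.55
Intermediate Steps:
b = -184/3 (b = -(-1*(-134) + 50)/3 = -(134 + 50)/3 = -⅓*184 = -184/3 ≈ -61.333)
(-203 + ((6 + 3*4)/118 + 155/59)) + b = (-203 + ((6 + 3*4)/118 + 155/59)) - 184/3 = (-203 + ((6 + 12)*(1/118) + 155*(1/59))) - 184/3 = (-203 + (18*(1/118) + 155/59)) - 184/3 = (-203 + (9/59 + 155/59)) - 184/3 = (-203 + 164/59) - 184/3 = -11813/59 - 184/3 = -46295/177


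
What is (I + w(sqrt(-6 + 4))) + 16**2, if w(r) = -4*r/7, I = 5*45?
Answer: 481 - 4*I*sqrt(2)/7 ≈ 481.0 - 0.80812*I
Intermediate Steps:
I = 225
w(r) = -4*r/7 (w(r) = -4*r*(1/7) = -4*r/7)
(I + w(sqrt(-6 + 4))) + 16**2 = (225 - 4*sqrt(-6 + 4)/7) + 16**2 = (225 - 4*I*sqrt(2)/7) + 256 = 481 - 4*I*sqrt(2)/7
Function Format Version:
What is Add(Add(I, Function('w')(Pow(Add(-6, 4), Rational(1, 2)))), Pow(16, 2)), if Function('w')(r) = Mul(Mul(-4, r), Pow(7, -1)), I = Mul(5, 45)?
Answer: Add(481, Mul(Rational(-4, 7), I, Pow(2, Rational(1, 2)))) ≈ Add(481.00, Mul(-0.80812, I))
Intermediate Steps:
I = 225
Function('w')(r) = Mul(Rational(-4, 7), r) (Function('w')(r) = Mul(Mul(-4, r), Rational(1, 7)) = Mul(Rational(-4, 7), r))
Add(Add(I, Function('w')(Pow(Add(-6, 4), Rational(1, 2)))), Pow(16, 2)) = Add(Add(225, Mul(Rational(-4, 7), Pow(Add(-6, 4), Rational(1, 2)))), Pow(16, 2)) = Add(Add(225, Mul(Rational(-4, 7), Pow(-2, Rational(1, 2)))), 256) = Add(Add(225, Mul(Rational(-4, 7), Mul(I, Pow(2, Rational(1, 2))))), 256) = Add(Add(225, Mul(Rational(-4, 7), I, Pow(2, Rational(1, 2)))), 256) = Add(481, Mul(Rational(-4, 7), I, Pow(2, Rational(1, 2))))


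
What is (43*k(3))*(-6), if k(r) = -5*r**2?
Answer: 11610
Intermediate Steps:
(43*k(3))*(-6) = (43*(-5*3**2))*(-6) = (43*(-5*9))*(-6) = (43*(-45))*(-6) = -1935*(-6) = 11610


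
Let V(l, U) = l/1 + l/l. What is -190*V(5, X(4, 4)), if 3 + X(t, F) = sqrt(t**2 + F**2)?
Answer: -1140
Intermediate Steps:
X(t, F) = -3 + sqrt(F**2 + t**2) (X(t, F) = -3 + sqrt(t**2 + F**2) = -3 + sqrt(F**2 + t**2))
V(l, U) = 1 + l (V(l, U) = l*1 + 1 = l + 1 = 1 + l)
-190*V(5, X(4, 4)) = -190*(1 + 5) = -190*6 = -1140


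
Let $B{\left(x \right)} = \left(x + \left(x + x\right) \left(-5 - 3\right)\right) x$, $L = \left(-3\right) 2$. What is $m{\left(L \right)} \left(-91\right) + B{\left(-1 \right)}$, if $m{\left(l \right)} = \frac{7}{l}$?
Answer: $\frac{547}{6} \approx 91.167$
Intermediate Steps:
$L = -6$
$B{\left(x \right)} = - 15 x^{2}$ ($B{\left(x \right)} = \left(x + 2 x \left(-8\right)\right) x = \left(x - 16 x\right) x = - 15 x x = - 15 x^{2}$)
$m{\left(L \right)} \left(-91\right) + B{\left(-1 \right)} = \frac{7}{-6} \left(-91\right) - 15 \left(-1\right)^{2} = 7 \left(- \frac{1}{6}\right) \left(-91\right) - 15 = \left(- \frac{7}{6}\right) \left(-91\right) - 15 = \frac{637}{6} - 15 = \frac{547}{6}$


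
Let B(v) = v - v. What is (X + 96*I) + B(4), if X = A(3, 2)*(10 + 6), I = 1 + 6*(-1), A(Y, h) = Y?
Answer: -432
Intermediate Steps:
B(v) = 0
I = -5 (I = 1 - 6 = -5)
X = 48 (X = 3*(10 + 6) = 3*16 = 48)
(X + 96*I) + B(4) = (48 + 96*(-5)) + 0 = (48 - 480) + 0 = -432 + 0 = -432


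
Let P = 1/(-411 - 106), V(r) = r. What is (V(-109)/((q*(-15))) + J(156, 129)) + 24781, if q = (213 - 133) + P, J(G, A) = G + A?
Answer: 15550626763/620385 ≈ 25066.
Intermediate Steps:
J(G, A) = A + G
P = -1/517 (P = 1/(-517) = -1/517 ≈ -0.0019342)
q = 41359/517 (q = (213 - 133) - 1/517 = 80 - 1/517 = 41359/517 ≈ 79.998)
(V(-109)/((q*(-15))) + J(156, 129)) + 24781 = (-109/((41359/517)*(-15)) + (129 + 156)) + 24781 = (-109/(-620385/517) + 285) + 24781 = (-109*(-517/620385) + 285) + 24781 = (56353/620385 + 285) + 24781 = 176866078/620385 + 24781 = 15550626763/620385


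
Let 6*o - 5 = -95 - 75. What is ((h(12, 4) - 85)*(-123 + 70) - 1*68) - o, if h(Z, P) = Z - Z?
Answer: 8929/2 ≈ 4464.5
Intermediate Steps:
h(Z, P) = 0
o = -55/2 (o = ⅚ + (-95 - 75)/6 = ⅚ + (⅙)*(-170) = ⅚ - 85/3 = -55/2 ≈ -27.500)
((h(12, 4) - 85)*(-123 + 70) - 1*68) - o = ((0 - 85)*(-123 + 70) - 1*68) - 1*(-55/2) = (-85*(-53) - 68) + 55/2 = (4505 - 68) + 55/2 = 4437 + 55/2 = 8929/2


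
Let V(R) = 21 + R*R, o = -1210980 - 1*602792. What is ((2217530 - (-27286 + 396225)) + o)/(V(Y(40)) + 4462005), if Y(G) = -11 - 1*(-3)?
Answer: 34819/4462090 ≈ 0.0078033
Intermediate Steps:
Y(G) = -8 (Y(G) = -11 + 3 = -8)
o = -1813772 (o = -1210980 - 602792 = -1813772)
V(R) = 21 + R²
((2217530 - (-27286 + 396225)) + o)/(V(Y(40)) + 4462005) = ((2217530 - (-27286 + 396225)) - 1813772)/((21 + (-8)²) + 4462005) = ((2217530 - 1*368939) - 1813772)/((21 + 64) + 4462005) = ((2217530 - 368939) - 1813772)/(85 + 4462005) = (1848591 - 1813772)/4462090 = 34819*(1/4462090) = 34819/4462090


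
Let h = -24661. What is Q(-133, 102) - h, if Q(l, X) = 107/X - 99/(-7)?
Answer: 17618801/714 ≈ 24676.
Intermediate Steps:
Q(l, X) = 99/7 + 107/X (Q(l, X) = 107/X - 99*(-⅐) = 107/X + 99/7 = 99/7 + 107/X)
Q(-133, 102) - h = (99/7 + 107/102) - 1*(-24661) = (99/7 + 107*(1/102)) + 24661 = (99/7 + 107/102) + 24661 = 10847/714 + 24661 = 17618801/714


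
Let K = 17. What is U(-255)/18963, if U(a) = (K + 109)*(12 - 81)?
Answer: -138/301 ≈ -0.45847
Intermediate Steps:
U(a) = -8694 (U(a) = (17 + 109)*(12 - 81) = 126*(-69) = -8694)
U(-255)/18963 = -8694/18963 = -8694*1/18963 = -138/301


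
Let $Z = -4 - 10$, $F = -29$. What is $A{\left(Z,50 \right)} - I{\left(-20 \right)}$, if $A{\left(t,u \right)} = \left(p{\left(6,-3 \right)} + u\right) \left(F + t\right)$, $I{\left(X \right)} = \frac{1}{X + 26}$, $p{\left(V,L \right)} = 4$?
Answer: $- \frac{13933}{6} \approx -2322.2$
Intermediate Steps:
$Z = -14$ ($Z = -4 - 10 = -14$)
$I{\left(X \right)} = \frac{1}{26 + X}$
$A{\left(t,u \right)} = \left(-29 + t\right) \left(4 + u\right)$ ($A{\left(t,u \right)} = \left(4 + u\right) \left(-29 + t\right) = \left(-29 + t\right) \left(4 + u\right)$)
$A{\left(Z,50 \right)} - I{\left(-20 \right)} = \left(-116 - 1450 + 4 \left(-14\right) - 700\right) - \frac{1}{26 - 20} = \left(-116 - 1450 - 56 - 700\right) - \frac{1}{6} = -2322 - \frac{1}{6} = - \frac{13933}{6}$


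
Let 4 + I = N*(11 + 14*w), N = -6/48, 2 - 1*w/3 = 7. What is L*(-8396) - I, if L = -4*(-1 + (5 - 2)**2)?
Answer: 2149209/8 ≈ 2.6865e+5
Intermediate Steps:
w = -15 (w = 6 - 3*7 = 6 - 21 = -15)
N = -1/8 (N = -6*1/48 = -1/8 ≈ -0.12500)
L = -32 (L = -4*(-1 + 3**2) = -4*(-1 + 9) = -4*8 = -32)
I = 167/8 (I = -4 - (11 + 14*(-15))/8 = -4 - (11 - 210)/8 = -4 - 1/8*(-199) = -4 + 199/8 = 167/8 ≈ 20.875)
L*(-8396) - I = -32*(-8396) - 1*167/8 = 268672 - 167/8 = 2149209/8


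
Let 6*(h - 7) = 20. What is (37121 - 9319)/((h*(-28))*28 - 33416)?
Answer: -41703/62276 ≈ -0.66965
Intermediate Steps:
h = 31/3 (h = 7 + (⅙)*20 = 7 + 10/3 = 31/3 ≈ 10.333)
(37121 - 9319)/((h*(-28))*28 - 33416) = (37121 - 9319)/(((31/3)*(-28))*28 - 33416) = 27802/(-868/3*28 - 33416) = 27802/(-24304/3 - 33416) = 27802/(-124552/3) = 27802*(-3/124552) = -41703/62276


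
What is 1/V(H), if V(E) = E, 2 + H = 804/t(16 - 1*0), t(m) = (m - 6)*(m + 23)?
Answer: 65/4 ≈ 16.250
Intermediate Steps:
t(m) = (-6 + m)*(23 + m)
H = 4/65 (H = -2 + 804/(-138 + (16 - 1*0)² + 17*(16 - 1*0)) = -2 + 804/(-138 + (16 + 0)² + 17*(16 + 0)) = -2 + 804/(-138 + 16² + 17*16) = -2 + 804/(-138 + 256 + 272) = -2 + 804/390 = -2 + 804*(1/390) = -2 + 134/65 = 4/65 ≈ 0.061538)
1/V(H) = 1/(4/65) = 65/4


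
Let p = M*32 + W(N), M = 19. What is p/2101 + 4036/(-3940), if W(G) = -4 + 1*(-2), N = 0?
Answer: -1526939/2069485 ≈ -0.73783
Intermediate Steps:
W(G) = -6 (W(G) = -4 - 2 = -6)
p = 602 (p = 19*32 - 6 = 608 - 6 = 602)
p/2101 + 4036/(-3940) = 602/2101 + 4036/(-3940) = 602*(1/2101) + 4036*(-1/3940) = 602/2101 - 1009/985 = -1526939/2069485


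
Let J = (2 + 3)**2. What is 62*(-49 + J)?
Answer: -1488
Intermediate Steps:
J = 25 (J = 5**2 = 25)
62*(-49 + J) = 62*(-49 + 25) = 62*(-24) = -1488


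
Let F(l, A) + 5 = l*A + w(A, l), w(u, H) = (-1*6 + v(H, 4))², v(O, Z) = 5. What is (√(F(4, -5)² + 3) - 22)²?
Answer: (22 - √579)² ≈ 4.2536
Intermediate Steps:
w(u, H) = 1 (w(u, H) = (-1*6 + 5)² = (-6 + 5)² = (-1)² = 1)
F(l, A) = -4 + A*l (F(l, A) = -5 + (l*A + 1) = -5 + (A*l + 1) = -5 + (1 + A*l) = -4 + A*l)
(√(F(4, -5)² + 3) - 22)² = (√((-4 - 5*4)² + 3) - 22)² = (√((-4 - 20)² + 3) - 22)² = (√((-24)² + 3) - 22)² = (√(576 + 3) - 22)² = (√579 - 22)² = (-22 + √579)²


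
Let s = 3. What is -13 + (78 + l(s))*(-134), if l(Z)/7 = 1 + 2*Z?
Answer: -17031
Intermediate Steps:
l(Z) = 7 + 14*Z (l(Z) = 7*(1 + 2*Z) = 7 + 14*Z)
-13 + (78 + l(s))*(-134) = -13 + (78 + (7 + 14*3))*(-134) = -13 + (78 + (7 + 42))*(-134) = -13 + (78 + 49)*(-134) = -13 + 127*(-134) = -13 - 17018 = -17031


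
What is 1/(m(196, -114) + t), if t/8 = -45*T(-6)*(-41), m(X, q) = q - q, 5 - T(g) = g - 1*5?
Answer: 1/236160 ≈ 4.2344e-6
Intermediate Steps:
T(g) = 10 - g (T(g) = 5 - (g - 1*5) = 5 - (g - 5) = 5 - (-5 + g) = 5 + (5 - g) = 10 - g)
m(X, q) = 0
t = 236160 (t = 8*(-45*(10 - 1*(-6))*(-41)) = 8*(-45*(10 + 6)*(-41)) = 8*(-45*16*(-41)) = 8*(-720*(-41)) = 8*29520 = 236160)
1/(m(196, -114) + t) = 1/(0 + 236160) = 1/236160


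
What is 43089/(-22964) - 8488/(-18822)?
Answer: -308051363/216114204 ≈ -1.4254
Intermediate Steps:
43089/(-22964) - 8488/(-18822) = 43089*(-1/22964) - 8488*(-1/18822) = -43089/22964 + 4244/9411 = -308051363/216114204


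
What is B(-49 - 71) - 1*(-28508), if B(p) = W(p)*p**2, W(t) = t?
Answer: -1699492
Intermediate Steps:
B(p) = p**3 (B(p) = p*p**2 = p**3)
B(-49 - 71) - 1*(-28508) = (-49 - 71)**3 - 1*(-28508) = (-120)**3 + 28508 = -1728000 + 28508 = -1699492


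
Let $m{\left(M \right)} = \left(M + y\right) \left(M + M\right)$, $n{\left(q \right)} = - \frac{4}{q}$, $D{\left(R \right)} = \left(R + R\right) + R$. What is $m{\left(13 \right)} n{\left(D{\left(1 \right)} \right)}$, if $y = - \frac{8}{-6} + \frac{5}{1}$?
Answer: $- \frac{6032}{9} \approx -670.22$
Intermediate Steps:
$D{\left(R \right)} = 3 R$ ($D{\left(R \right)} = 2 R + R = 3 R$)
$y = \frac{19}{3}$ ($y = \left(-8\right) \left(- \frac{1}{6}\right) + 5 \cdot 1 = \frac{4}{3} + 5 = \frac{19}{3} \approx 6.3333$)
$m{\left(M \right)} = 2 M \left(\frac{19}{3} + M\right)$ ($m{\left(M \right)} = \left(M + \frac{19}{3}\right) \left(M + M\right) = \left(\frac{19}{3} + M\right) 2 M = 2 M \left(\frac{19}{3} + M\right)$)
$m{\left(13 \right)} n{\left(D{\left(1 \right)} \right)} = \frac{2}{3} \cdot 13 \left(19 + 3 \cdot 13\right) \left(- \frac{4}{3 \cdot 1}\right) = \frac{2}{3} \cdot 13 \left(19 + 39\right) \left(- \frac{4}{3}\right) = \frac{2}{3} \cdot 13 \cdot 58 \left(\left(-4\right) \frac{1}{3}\right) = \frac{1508}{3} \left(- \frac{4}{3}\right) = - \frac{6032}{9}$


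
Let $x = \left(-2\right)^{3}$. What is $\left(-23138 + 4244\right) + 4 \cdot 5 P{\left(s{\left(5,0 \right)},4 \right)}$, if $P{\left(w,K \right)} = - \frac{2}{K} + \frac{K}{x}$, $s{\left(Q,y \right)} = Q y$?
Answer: $-18914$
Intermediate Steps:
$x = -8$
$P{\left(w,K \right)} = - \frac{2}{K} - \frac{K}{8}$ ($P{\left(w,K \right)} = - \frac{2}{K} + \frac{K}{-8} = - \frac{2}{K} + K \left(- \frac{1}{8}\right) = - \frac{2}{K} - \frac{K}{8}$)
$\left(-23138 + 4244\right) + 4 \cdot 5 P{\left(s{\left(5,0 \right)},4 \right)} = \left(-23138 + 4244\right) + 4 \cdot 5 \left(- \frac{2}{4} - \frac{1}{2}\right) = -18894 + 20 \left(\left(-2\right) \frac{1}{4} - \frac{1}{2}\right) = -18894 + 20 \left(- \frac{1}{2} - \frac{1}{2}\right) = -18894 + 20 \left(-1\right) = -18894 - 20 = -18914$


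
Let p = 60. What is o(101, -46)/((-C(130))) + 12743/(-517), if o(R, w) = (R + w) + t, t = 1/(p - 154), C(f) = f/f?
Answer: -82345/1034 ≈ -79.637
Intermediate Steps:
C(f) = 1
t = -1/94 (t = 1/(60 - 154) = 1/(-94) = -1/94 ≈ -0.010638)
o(R, w) = -1/94 + R + w (o(R, w) = (R + w) - 1/94 = -1/94 + R + w)
o(101, -46)/((-C(130))) + 12743/(-517) = (-1/94 + 101 - 46)/((-1*1)) + 12743/(-517) = (5169/94)/(-1) + 12743*(-1/517) = (5169/94)*(-1) - 12743/517 = -5169/94 - 12743/517 = -82345/1034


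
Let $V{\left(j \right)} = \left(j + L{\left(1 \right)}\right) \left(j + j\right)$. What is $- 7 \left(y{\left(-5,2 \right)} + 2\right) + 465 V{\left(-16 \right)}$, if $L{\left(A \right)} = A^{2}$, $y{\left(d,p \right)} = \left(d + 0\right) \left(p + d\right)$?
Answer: $223081$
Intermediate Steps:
$y{\left(d,p \right)} = d \left(d + p\right)$
$V{\left(j \right)} = 2 j \left(1 + j\right)$ ($V{\left(j \right)} = \left(j + 1^{2}\right) \left(j + j\right) = \left(j + 1\right) 2 j = \left(1 + j\right) 2 j = 2 j \left(1 + j\right)$)
$- 7 \left(y{\left(-5,2 \right)} + 2\right) + 465 V{\left(-16 \right)} = - 7 \left(- 5 \left(-5 + 2\right) + 2\right) + 465 \cdot 2 \left(-16\right) \left(1 - 16\right) = - 7 \left(\left(-5\right) \left(-3\right) + 2\right) + 465 \cdot 2 \left(-16\right) \left(-15\right) = - 7 \left(15 + 2\right) + 465 \cdot 480 = \left(-7\right) 17 + 223200 = -119 + 223200 = 223081$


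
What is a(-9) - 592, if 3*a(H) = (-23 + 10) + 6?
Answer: -1783/3 ≈ -594.33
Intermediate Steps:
a(H) = -7/3 (a(H) = ((-23 + 10) + 6)/3 = (-13 + 6)/3 = (⅓)*(-7) = -7/3)
a(-9) - 592 = -7/3 - 592 = -1783/3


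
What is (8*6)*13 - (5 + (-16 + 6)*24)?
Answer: 859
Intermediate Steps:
(8*6)*13 - (5 + (-16 + 6)*24) = 48*13 - (5 - 10*24) = 624 - (5 - 240) = 624 - 1*(-235) = 624 + 235 = 859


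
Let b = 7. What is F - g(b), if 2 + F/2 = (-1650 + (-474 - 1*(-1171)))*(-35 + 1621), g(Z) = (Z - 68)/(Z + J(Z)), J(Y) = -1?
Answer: -18137459/6 ≈ -3.0229e+6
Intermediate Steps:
g(Z) = (-68 + Z)/(-1 + Z) (g(Z) = (Z - 68)/(Z - 1) = (-68 + Z)/(-1 + Z))
F = -3022920 (F = -4 + 2*((-1650 + (-474 - 1*(-1171)))*(-35 + 1621)) = -4 + 2*((-1650 + (-474 + 1171))*1586) = -4 + 2*((-1650 + 697)*1586) = -4 + 2*(-953*1586) = -4 + 2*(-1511458) = -4 - 3022916 = -3022920)
F - g(b) = -3022920 - (-68 + 7)/(-1 + 7) = -3022920 - (-61)/6 = -3022920 - 1*(-61/6) = -3022920 + 61/6 = -18137459/6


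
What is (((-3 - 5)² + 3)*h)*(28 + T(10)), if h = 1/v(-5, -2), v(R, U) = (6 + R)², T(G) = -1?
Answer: 1809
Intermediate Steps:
h = 1 (h = 1/((6 - 5)²) = 1/(1²) = 1/1 = 1)
(((-3 - 5)² + 3)*h)*(28 + T(10)) = (((-3 - 5)² + 3)*1)*(28 - 1) = (((-8)² + 3)*1)*27 = ((64 + 3)*1)*27 = (67*1)*27 = 67*27 = 1809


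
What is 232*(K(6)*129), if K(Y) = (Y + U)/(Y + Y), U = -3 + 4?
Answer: 17458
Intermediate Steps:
U = 1
K(Y) = (1 + Y)/(2*Y) (K(Y) = (Y + 1)/(Y + Y) = (1 + Y)/((2*Y)) = (1 + Y)*(1/(2*Y)) = (1 + Y)/(2*Y))
232*(K(6)*129) = 232*(((1/2)*(1 + 6)/6)*129) = 232*(((1/2)*(1/6)*7)*129) = 232*((7/12)*129) = 232*(301/4) = 17458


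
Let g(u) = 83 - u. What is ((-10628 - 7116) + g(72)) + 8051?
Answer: -9682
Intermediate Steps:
((-10628 - 7116) + g(72)) + 8051 = ((-10628 - 7116) + (83 - 1*72)) + 8051 = (-17744 + (83 - 72)) + 8051 = (-17744 + 11) + 8051 = -17733 + 8051 = -9682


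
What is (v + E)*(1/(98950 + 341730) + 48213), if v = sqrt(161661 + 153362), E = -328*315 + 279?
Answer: -2189261105321481/440680 + 21246504841*sqrt(315023)/440680 ≈ -4.9409e+9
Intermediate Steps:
E = -103041 (E = -103320 + 279 = -103041)
v = sqrt(315023) ≈ 561.27
(v + E)*(1/(98950 + 341730) + 48213) = (sqrt(315023) - 103041)*(1/(98950 + 341730) + 48213) = (-103041 + sqrt(315023))*(1/440680 + 48213) = (-103041 + sqrt(315023))*(21246504841/440680) = -2189261105321481/440680 + 21246504841*sqrt(315023)/440680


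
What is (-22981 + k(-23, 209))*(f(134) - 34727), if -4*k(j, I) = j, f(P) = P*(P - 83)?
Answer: 2563394593/4 ≈ 6.4085e+8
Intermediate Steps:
f(P) = P*(-83 + P)
k(j, I) = -j/4
(-22981 + k(-23, 209))*(f(134) - 34727) = (-22981 - 1/4*(-23))*(134*(-83 + 134) - 34727) = (-22981 + 23/4)*(134*51 - 34727) = -91901*(6834 - 34727)/4 = -91901/4*(-27893) = 2563394593/4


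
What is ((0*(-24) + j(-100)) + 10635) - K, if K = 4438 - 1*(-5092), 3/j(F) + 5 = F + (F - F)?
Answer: 38674/35 ≈ 1105.0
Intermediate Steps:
j(F) = 3/(-5 + F) (j(F) = 3/(-5 + (F + (F - F))) = 3/(-5 + (F + 0)) = 3/(-5 + F))
K = 9530 (K = 4438 + 5092 = 9530)
((0*(-24) + j(-100)) + 10635) - K = ((0*(-24) + 3/(-5 - 100)) + 10635) - 1*9530 = ((0 + 3/(-105)) + 10635) - 9530 = ((0 + 3*(-1/105)) + 10635) - 9530 = ((0 - 1/35) + 10635) - 9530 = (-1/35 + 10635) - 9530 = 372224/35 - 9530 = 38674/35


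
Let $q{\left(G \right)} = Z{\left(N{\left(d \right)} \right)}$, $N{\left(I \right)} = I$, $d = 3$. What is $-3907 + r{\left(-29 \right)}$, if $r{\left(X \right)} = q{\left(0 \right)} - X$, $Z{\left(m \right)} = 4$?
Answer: $-3874$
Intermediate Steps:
$q{\left(G \right)} = 4$
$r{\left(X \right)} = 4 - X$
$-3907 + r{\left(-29 \right)} = -3907 + \left(4 - -29\right) = -3907 + \left(4 + 29\right) = -3907 + 33 = -3874$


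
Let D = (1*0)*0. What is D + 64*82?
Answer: 5248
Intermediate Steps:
D = 0 (D = 0*0 = 0)
D + 64*82 = 0 + 64*82 = 0 + 5248 = 5248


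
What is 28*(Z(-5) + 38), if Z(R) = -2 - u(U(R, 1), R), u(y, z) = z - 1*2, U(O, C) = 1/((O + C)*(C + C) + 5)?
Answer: 1204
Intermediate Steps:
U(O, C) = 1/(5 + 2*C*(C + O)) (U(O, C) = 1/((C + O)*(2*C) + 5) = 1/(2*C*(C + O) + 5) = 1/(5 + 2*C*(C + O)))
u(y, z) = -2 + z (u(y, z) = z - 2 = -2 + z)
Z(R) = -R (Z(R) = -2 - (-2 + R) = -2 + (2 - R) = -R)
28*(Z(-5) + 38) = 28*(-1*(-5) + 38) = 28*(5 + 38) = 28*43 = 1204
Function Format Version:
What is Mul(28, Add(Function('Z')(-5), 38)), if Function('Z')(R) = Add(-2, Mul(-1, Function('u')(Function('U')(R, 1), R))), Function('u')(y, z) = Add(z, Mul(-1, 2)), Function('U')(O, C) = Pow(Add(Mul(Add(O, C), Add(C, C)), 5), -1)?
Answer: 1204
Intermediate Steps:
Function('U')(O, C) = Pow(Add(5, Mul(2, C, Add(C, O))), -1) (Function('U')(O, C) = Pow(Add(Mul(Add(C, O), Mul(2, C)), 5), -1) = Pow(Add(Mul(2, C, Add(C, O)), 5), -1) = Pow(Add(5, Mul(2, C, Add(C, O))), -1))
Function('u')(y, z) = Add(-2, z) (Function('u')(y, z) = Add(z, -2) = Add(-2, z))
Function('Z')(R) = Mul(-1, R) (Function('Z')(R) = Add(-2, Mul(-1, Add(-2, R))) = Add(-2, Add(2, Mul(-1, R))) = Mul(-1, R))
Mul(28, Add(Function('Z')(-5), 38)) = Mul(28, Add(Mul(-1, -5), 38)) = Mul(28, Add(5, 38)) = Mul(28, 43) = 1204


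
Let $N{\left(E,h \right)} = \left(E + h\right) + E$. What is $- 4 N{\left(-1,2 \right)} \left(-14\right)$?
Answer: $0$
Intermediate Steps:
$N{\left(E,h \right)} = h + 2 E$
$- 4 N{\left(-1,2 \right)} \left(-14\right) = - 4 \left(2 + 2 \left(-1\right)\right) \left(-14\right) = - 4 \left(2 - 2\right) \left(-14\right) = \left(-4\right) 0 \left(-14\right) = 0 \left(-14\right) = 0$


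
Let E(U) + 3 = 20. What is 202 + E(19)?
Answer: 219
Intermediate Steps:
E(U) = 17 (E(U) = -3 + 20 = 17)
202 + E(19) = 202 + 17 = 219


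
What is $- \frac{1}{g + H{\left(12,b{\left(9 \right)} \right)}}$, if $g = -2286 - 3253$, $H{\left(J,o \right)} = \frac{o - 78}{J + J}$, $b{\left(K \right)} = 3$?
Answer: $\frac{8}{44337} \approx 0.00018044$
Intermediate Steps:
$H{\left(J,o \right)} = \frac{-78 + o}{2 J}$
$g = -5539$
$- \frac{1}{g + H{\left(12,b{\left(9 \right)} \right)}} = - \frac{1}{-5539 + \frac{-78 + 3}{2 \cdot 12}} = - \frac{1}{-5539 + \frac{1}{2} \cdot \frac{1}{12} \left(-75\right)} = - \frac{1}{-5539 - \frac{25}{8}} = - \frac{1}{- \frac{44337}{8}} = \left(-1\right) \left(- \frac{8}{44337}\right) = \frac{8}{44337}$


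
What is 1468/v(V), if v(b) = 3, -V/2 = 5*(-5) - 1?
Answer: 1468/3 ≈ 489.33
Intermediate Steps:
V = 52 (V = -2*(5*(-5) - 1) = -2*(-25 - 1) = -2*(-26) = 52)
1468/v(V) = 1468/3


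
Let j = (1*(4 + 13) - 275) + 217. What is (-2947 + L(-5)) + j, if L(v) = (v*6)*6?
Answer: -3168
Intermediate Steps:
j = -41 (j = (1*17 - 275) + 217 = (17 - 275) + 217 = -258 + 217 = -41)
L(v) = 36*v (L(v) = (6*v)*6 = 36*v)
(-2947 + L(-5)) + j = (-2947 + 36*(-5)) - 41 = (-2947 - 180) - 41 = -3127 - 41 = -3168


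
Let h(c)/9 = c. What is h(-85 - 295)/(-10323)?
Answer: 380/1147 ≈ 0.33130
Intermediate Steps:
h(c) = 9*c
h(-85 - 295)/(-10323) = (9*(-85 - 295))/(-10323) = (9*(-380))*(-1/10323) = -3420*(-1/10323) = 380/1147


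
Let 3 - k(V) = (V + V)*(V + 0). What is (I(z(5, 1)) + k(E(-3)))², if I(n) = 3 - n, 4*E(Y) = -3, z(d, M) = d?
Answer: 1/64 ≈ 0.015625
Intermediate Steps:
E(Y) = -¾ (E(Y) = (¼)*(-3) = -¾)
k(V) = 3 - 2*V² (k(V) = 3 - (V + V)*(V + 0) = 3 - 2*V*V = 3 - 2*V²)
(I(z(5, 1)) + k(E(-3)))² = ((3 - 1*5) + (3 - 2*(-¾)²))² = ((3 - 5) + (3 - 2*9/16))² = (-2 + (3 - 9/8))² = (-2 + 15/8)² = (-⅛)² = 1/64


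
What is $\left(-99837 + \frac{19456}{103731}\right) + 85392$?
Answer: $- \frac{1498374839}{103731} \approx -14445.0$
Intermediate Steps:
$\left(-99837 + \frac{19456}{103731}\right) + 85392 = - \frac{10356172391}{103731} + 85392 = - \frac{1498374839}{103731}$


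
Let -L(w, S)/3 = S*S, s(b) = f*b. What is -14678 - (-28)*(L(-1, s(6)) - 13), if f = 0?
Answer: -15042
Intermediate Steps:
s(b) = 0 (s(b) = 0*b = 0)
L(w, S) = -3*S² (L(w, S) = -3*S*S = -3*S²)
-14678 - (-28)*(L(-1, s(6)) - 13) = -14678 - (-28)*(-3*0² - 13) = -14678 - (-28)*(-3*0 - 13) = -14678 - (-28)*(0 - 13) = -14678 - (-28)*(-13) = -14678 - 1*364 = -14678 - 364 = -15042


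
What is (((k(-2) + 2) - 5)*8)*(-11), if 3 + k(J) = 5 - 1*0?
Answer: 88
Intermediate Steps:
k(J) = 2 (k(J) = -3 + (5 - 1*0) = -3 + (5 + 0) = -3 + 5 = 2)
(((k(-2) + 2) - 5)*8)*(-11) = (((2 + 2) - 5)*8)*(-11) = ((4 - 5)*8)*(-11) = -1*8*(-11) = -8*(-11) = 88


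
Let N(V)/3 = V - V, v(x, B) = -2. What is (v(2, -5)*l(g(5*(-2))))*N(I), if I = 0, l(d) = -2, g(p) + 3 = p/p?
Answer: 0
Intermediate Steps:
g(p) = -2 (g(p) = -3 + p/p = -3 + 1 = -2)
N(V) = 0 (N(V) = 3*(V - V) = 3*0 = 0)
(v(2, -5)*l(g(5*(-2))))*N(I) = -2*(-2)*0 = 4*0 = 0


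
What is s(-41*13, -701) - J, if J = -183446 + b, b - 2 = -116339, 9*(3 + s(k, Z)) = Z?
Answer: 2697319/9 ≈ 2.9970e+5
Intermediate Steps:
s(k, Z) = -3 + Z/9
b = -116337 (b = 2 - 116339 = -116337)
J = -299783 (J = -183446 - 116337 = -299783)
s(-41*13, -701) - J = (-3 + (1/9)*(-701)) - 1*(-299783) = (-3 - 701/9) + 299783 = -728/9 + 299783 = 2697319/9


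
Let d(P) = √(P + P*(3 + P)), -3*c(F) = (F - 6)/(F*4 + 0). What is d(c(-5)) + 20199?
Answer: 20199 + I*√2519/60 ≈ 20199.0 + 0.83649*I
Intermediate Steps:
c(F) = -(-6 + F)/(12*F) (c(F) = -(F - 6)/(3*(F*4 + 0)) = -(-6 + F)/(3*(4*F + 0)) = -(-6 + F)/(3*(4*F)) = -(-6 + F)*1/(4*F)/3 = -(-6 + F)/(12*F))
d(c(-5)) + 20199 = √(((1/12)*(6 - 1*(-5))/(-5))*(4 + (1/12)*(6 - 1*(-5))/(-5))) + 20199 = √(((1/12)*(-⅕)*(6 + 5))*(4 + (1/12)*(-⅕)*(6 + 5))) + 20199 = √(((1/12)*(-⅕)*11)*(4 + (1/12)*(-⅕)*11)) + 20199 = √(-11*(4 - 11/60)/60) + 20199 = √(-11/60*229/60) + 20199 = √(-2519/3600) + 20199 = I*√2519/60 + 20199 = 20199 + I*√2519/60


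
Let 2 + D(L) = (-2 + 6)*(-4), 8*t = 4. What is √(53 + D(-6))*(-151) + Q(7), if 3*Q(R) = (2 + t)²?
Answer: 25/12 - 151*√35 ≈ -891.25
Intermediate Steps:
t = ½ (t = (⅛)*4 = ½ ≈ 0.50000)
Q(R) = 25/12 (Q(R) = (2 + ½)²/3 = (5/2)²/3 = (⅓)*(25/4) = 25/12)
D(L) = -18 (D(L) = -2 + (-2 + 6)*(-4) = -2 + 4*(-4) = -2 - 16 = -18)
√(53 + D(-6))*(-151) + Q(7) = √(53 - 18)*(-151) + 25/12 = √35*(-151) + 25/12 = -151*√35 + 25/12 = 25/12 - 151*√35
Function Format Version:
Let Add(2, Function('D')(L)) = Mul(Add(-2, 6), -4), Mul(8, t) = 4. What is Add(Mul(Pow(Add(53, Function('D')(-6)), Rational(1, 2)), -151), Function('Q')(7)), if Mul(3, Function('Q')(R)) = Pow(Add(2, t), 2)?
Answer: Add(Rational(25, 12), Mul(-151, Pow(35, Rational(1, 2)))) ≈ -891.25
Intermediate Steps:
t = Rational(1, 2) (t = Mul(Rational(1, 8), 4) = Rational(1, 2) ≈ 0.50000)
Function('Q')(R) = Rational(25, 12) (Function('Q')(R) = Mul(Rational(1, 3), Pow(Add(2, Rational(1, 2)), 2)) = Mul(Rational(1, 3), Pow(Rational(5, 2), 2)) = Mul(Rational(1, 3), Rational(25, 4)) = Rational(25, 12))
Function('D')(L) = -18 (Function('D')(L) = Add(-2, Mul(Add(-2, 6), -4)) = Add(-2, Mul(4, -4)) = Add(-2, -16) = -18)
Add(Mul(Pow(Add(53, Function('D')(-6)), Rational(1, 2)), -151), Function('Q')(7)) = Add(Mul(Pow(Add(53, -18), Rational(1, 2)), -151), Rational(25, 12)) = Add(Mul(Pow(35, Rational(1, 2)), -151), Rational(25, 12)) = Add(Mul(-151, Pow(35, Rational(1, 2))), Rational(25, 12)) = Add(Rational(25, 12), Mul(-151, Pow(35, Rational(1, 2))))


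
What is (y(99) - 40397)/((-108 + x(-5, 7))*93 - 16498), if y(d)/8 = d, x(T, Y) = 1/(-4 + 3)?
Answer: 7921/5327 ≈ 1.4870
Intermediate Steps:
x(T, Y) = -1 (x(T, Y) = 1/(-1) = -1)
y(d) = 8*d
(y(99) - 40397)/((-108 + x(-5, 7))*93 - 16498) = (8*99 - 40397)/((-108 - 1)*93 - 16498) = (792 - 40397)/(-109*93 - 16498) = -39605/(-10137 - 16498) = -39605/(-26635) = -39605*(-1/26635) = 7921/5327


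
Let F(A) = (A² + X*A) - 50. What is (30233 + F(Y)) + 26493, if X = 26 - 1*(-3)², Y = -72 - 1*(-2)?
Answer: 60386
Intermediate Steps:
Y = -70 (Y = -72 + 2 = -70)
X = 17 (X = 26 - 1*9 = 26 - 9 = 17)
F(A) = -50 + A² + 17*A (F(A) = (A² + 17*A) - 50 = -50 + A² + 17*A)
(30233 + F(Y)) + 26493 = (30233 + (-50 + (-70)² + 17*(-70))) + 26493 = (30233 + (-50 + 4900 - 1190)) + 26493 = (30233 + 3660) + 26493 = 33893 + 26493 = 60386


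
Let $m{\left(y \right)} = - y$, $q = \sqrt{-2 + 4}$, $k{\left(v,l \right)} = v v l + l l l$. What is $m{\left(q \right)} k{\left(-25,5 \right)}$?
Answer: $- 3250 \sqrt{2} \approx -4596.2$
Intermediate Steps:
$k{\left(v,l \right)} = l^{3} + l v^{2}$ ($k{\left(v,l \right)} = v^{2} l + l^{2} l = l v^{2} + l^{3} = l^{3} + l v^{2}$)
$q = \sqrt{2} \approx 1.4142$
$m{\left(q \right)} k{\left(-25,5 \right)} = - \sqrt{2} \cdot 5 \left(5^{2} + \left(-25\right)^{2}\right) = - \sqrt{2} \cdot 5 \left(25 + 625\right) = - \sqrt{2} \cdot 5 \cdot 650 = - \sqrt{2} \cdot 3250 = - 3250 \sqrt{2}$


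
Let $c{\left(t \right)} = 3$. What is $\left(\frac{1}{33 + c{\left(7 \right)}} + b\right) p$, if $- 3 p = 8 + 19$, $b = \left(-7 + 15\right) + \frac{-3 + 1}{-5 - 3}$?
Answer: $- \frac{149}{2} \approx -74.5$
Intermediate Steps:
$b = \frac{33}{4}$ ($b = 8 - \frac{2}{-8} = 8 - - \frac{1}{4} = 8 + \frac{1}{4} = \frac{33}{4} \approx 8.25$)
$p = -9$ ($p = - \frac{8 + 19}{3} = \left(- \frac{1}{3}\right) 27 = -9$)
$\left(\frac{1}{33 + c{\left(7 \right)}} + b\right) p = \left(\frac{1}{33 + 3} + \frac{33}{4}\right) \left(-9\right) = \left(\frac{1}{36} + \frac{33}{4}\right) \left(-9\right) = \frac{149}{18} \left(-9\right) = - \frac{149}{2}$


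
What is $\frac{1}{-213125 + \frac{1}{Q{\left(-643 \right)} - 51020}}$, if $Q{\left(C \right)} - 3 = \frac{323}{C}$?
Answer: $- \frac{32804254}{6991406634393} \approx -4.6921 \cdot 10^{-6}$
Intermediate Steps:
$Q{\left(C \right)} = 3 + \frac{323}{C}$
$\frac{1}{-213125 + \frac{1}{Q{\left(-643 \right)} - 51020}} = \frac{1}{-213125 + \frac{1}{\left(3 + \frac{323}{-643}\right) - 51020}} = \frac{1}{-213125 + \frac{1}{\left(3 + 323 \left(- \frac{1}{643}\right)\right) - 51020}} = \frac{1}{-213125 + \frac{1}{\left(3 - \frac{323}{643}\right) - 51020}} = \frac{1}{-213125 + \frac{1}{\frac{1606}{643} - 51020}} = \frac{1}{-213125 + \frac{1}{- \frac{32804254}{643}}} = \frac{1}{-213125 - \frac{643}{32804254}} = \frac{1}{- \frac{6991406634393}{32804254}} = - \frac{32804254}{6991406634393}$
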